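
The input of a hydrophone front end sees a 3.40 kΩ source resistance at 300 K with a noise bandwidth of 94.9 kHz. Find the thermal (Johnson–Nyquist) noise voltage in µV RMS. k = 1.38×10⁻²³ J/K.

2.31 µV

V_n = √(4kTRB)
4kTRB = 4 × 1.38×10⁻²³ × 300 × 3.40×10³ × 9.49×10⁴ = 5.34×10⁻¹² V²
V_n = √(5.34×10⁻¹²) = 2.31×10⁻⁶ V = 2.31 µV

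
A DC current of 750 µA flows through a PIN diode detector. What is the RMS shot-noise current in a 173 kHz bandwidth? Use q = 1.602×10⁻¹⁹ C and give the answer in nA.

I_n = √(2qI·B)
2qI·B = 2 × 1.602×10⁻¹⁹ × 7.50×10⁻⁴ × 1.73×10⁵ = 4.16×10⁻¹⁷ A²
I_n = √(4.16×10⁻¹⁷) = 6.45×10⁻⁹ A = 6.45 nA

6.45 nA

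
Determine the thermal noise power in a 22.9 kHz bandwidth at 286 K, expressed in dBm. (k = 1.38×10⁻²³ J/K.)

−130.4 dBm

P_n = kTB = 1.38×10⁻²³ × 286 × 2.29×10⁴ = 9.04×10⁻¹⁷ W
In dBm: 10 log₁₀(9.04×10⁻¹⁷ / 10⁻³) = −130.4 dBm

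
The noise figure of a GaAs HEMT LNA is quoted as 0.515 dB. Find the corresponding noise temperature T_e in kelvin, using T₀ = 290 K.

36.5 K

F = 10^(0.515/10) = 1.1259
T_e = (F − 1)·T₀ = (1.1259 − 1) × 290 = 36.5 K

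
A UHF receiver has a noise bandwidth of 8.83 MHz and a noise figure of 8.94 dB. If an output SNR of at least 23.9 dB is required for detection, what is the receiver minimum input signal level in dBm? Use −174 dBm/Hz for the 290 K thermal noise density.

Sensitivity = −174 + 10 log₁₀(B) + NF + SNR_min
= −174 + 69.46 + 8.94 + 23.9
= −71.70 dBm → −71.7 dBm

−71.7 dBm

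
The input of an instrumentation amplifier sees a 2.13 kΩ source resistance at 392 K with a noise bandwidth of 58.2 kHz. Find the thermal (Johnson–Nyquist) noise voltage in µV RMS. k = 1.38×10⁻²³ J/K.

V_n = √(4kTRB)
4kTRB = 4 × 1.38×10⁻²³ × 392 × 2.13×10³ × 5.82×10⁴ = 2.68×10⁻¹² V²
V_n = √(2.68×10⁻¹²) = 1.64×10⁻⁶ V = 1.64 µV

1.64 µV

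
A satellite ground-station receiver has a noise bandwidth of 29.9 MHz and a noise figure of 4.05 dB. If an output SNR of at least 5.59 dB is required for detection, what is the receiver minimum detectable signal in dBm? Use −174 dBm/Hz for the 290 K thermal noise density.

−89.6 dBm

Sensitivity = −174 + 10 log₁₀(B) + NF + SNR_min
= −174 + 74.76 + 4.05 + 5.59
= −89.60 dBm → −89.6 dBm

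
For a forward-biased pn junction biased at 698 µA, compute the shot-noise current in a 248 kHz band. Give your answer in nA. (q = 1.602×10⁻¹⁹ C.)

I_n = √(2qI·B)
2qI·B = 2 × 1.602×10⁻¹⁹ × 6.98×10⁻⁴ × 2.48×10⁵ = 5.55×10⁻¹⁷ A²
I_n = √(5.55×10⁻¹⁷) = 7.45×10⁻⁹ A = 7.45 nA

7.45 nA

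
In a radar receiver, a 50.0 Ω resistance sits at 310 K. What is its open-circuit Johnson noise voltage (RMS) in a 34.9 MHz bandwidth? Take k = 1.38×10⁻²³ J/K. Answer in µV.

V_n = √(4kTRB)
4kTRB = 4 × 1.38×10⁻²³ × 310 × 5.00×10¹ × 3.49×10⁷ = 2.99×10⁻¹¹ V²
V_n = √(2.99×10⁻¹¹) = 5.46×10⁻⁶ V = 5.46 µV

5.46 µV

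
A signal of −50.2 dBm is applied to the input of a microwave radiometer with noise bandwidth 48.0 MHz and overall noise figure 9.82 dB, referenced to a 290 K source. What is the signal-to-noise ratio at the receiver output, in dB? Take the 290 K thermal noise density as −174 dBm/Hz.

37.2 dB

Noise floor: N = −174 + 10 log₁₀(B) + NF
10 log₁₀(4.80×10⁷) = 76.81 dB
N = −174 + 76.81 + 9.82 = −87.37 dBm
SNR = P_sig − N = −50.2 − (−87.37) = 37.17 dB → 37.2 dB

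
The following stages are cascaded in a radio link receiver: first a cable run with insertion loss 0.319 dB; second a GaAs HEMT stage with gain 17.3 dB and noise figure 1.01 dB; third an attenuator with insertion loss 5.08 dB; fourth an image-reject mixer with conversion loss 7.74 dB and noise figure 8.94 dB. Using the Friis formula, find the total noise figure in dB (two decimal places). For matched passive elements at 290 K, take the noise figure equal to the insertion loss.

Convert to linear (a loss of L dB is a gain of −L dB): F_i = 10^(NF_i/10), G_i = 10^(G_i,dB/10)
  Stage 1: F_1 = 10^(0.319/10) = 1.076, G_1 = 10^(−0.319/10) = 0.9292
  Stage 2: F_2 = 10^(1.01/10) = 1.262, G_2 = 10^(17.3/10) = 53.70
  Stage 3: F_3 = 10^(5.08/10) = 3.221, G_3 = 10^(−5.08/10) = 0.3105
  Stage 4: F_4 = 10^(8.94/10) = 7.834, G_4 = 10^(−7.74/10) = 0.1683
Friis cascade:
  F = 1.076 + (1.262 − 1)/0.9292 + (3.221 − 1)/49.90 + (7.834 − 1)/15.49 = 1.844
NF = 10 log₁₀(1.844) = 2.66 dB

2.66 dB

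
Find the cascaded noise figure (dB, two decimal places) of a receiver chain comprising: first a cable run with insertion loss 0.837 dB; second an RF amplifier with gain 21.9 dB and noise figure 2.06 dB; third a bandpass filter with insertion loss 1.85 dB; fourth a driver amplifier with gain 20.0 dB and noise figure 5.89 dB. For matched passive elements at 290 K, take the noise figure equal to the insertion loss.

Convert to linear (a loss of L dB is a gain of −L dB): F_i = 10^(NF_i/10), G_i = 10^(G_i,dB/10)
  Stage 1: F_1 = 10^(0.837/10) = 1.213, G_1 = 10^(−0.837/10) = 0.8247
  Stage 2: F_2 = 10^(2.06/10) = 1.607, G_2 = 10^(21.9/10) = 154.9
  Stage 3: F_3 = 10^(1.85/10) = 1.531, G_3 = 10^(−1.85/10) = 0.6531
  Stage 4: F_4 = 10^(5.89/10) = 3.882, G_4 = 10^(20.0/10) = 100.0
Friis cascade:
  F = 1.213 + (1.607 − 1)/0.8247 + (1.531 − 1)/127.7 + (3.882 − 1)/83.43 = 1.987
NF = 10 log₁₀(1.987) = 2.98 dB

2.98 dB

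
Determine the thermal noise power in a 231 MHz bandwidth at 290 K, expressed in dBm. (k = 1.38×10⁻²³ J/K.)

P_n = kTB = 1.38×10⁻²³ × 290 × 2.31×10⁸ = 9.24×10⁻¹³ W
In dBm: 10 log₁₀(9.24×10⁻¹³ / 10⁻³) = −90.3 dBm

−90.3 dBm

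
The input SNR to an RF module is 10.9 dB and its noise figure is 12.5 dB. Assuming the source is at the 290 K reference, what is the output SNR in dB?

−1.6 dB

By definition F = SNR_in/SNR_out, so in dB: SNR_out = SNR_in − NF
SNR_out = 10.9 − 12.5 = −1.6 dB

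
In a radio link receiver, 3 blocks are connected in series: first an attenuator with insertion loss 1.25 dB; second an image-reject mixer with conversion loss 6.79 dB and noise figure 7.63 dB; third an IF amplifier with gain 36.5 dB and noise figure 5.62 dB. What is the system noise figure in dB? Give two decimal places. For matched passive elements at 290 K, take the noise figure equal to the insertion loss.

13.91 dB

Convert to linear (a loss of L dB is a gain of −L dB): F_i = 10^(NF_i/10), G_i = 10^(G_i,dB/10)
  Stage 1: F_1 = 10^(1.25/10) = 1.334, G_1 = 10^(−1.25/10) = 0.7499
  Stage 2: F_2 = 10^(7.63/10) = 5.794, G_2 = 10^(−6.79/10) = 0.2094
  Stage 3: F_3 = 10^(5.62/10) = 3.648, G_3 = 10^(36.5/10) = 4467
Friis cascade:
  F = 1.334 + (5.794 − 1)/0.7499 + (3.648 − 1)/0.1570 = 24.59
NF = 10 log₁₀(24.59) = 13.91 dB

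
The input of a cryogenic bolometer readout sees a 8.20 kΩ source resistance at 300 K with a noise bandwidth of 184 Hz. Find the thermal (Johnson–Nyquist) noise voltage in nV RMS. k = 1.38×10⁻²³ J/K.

V_n = √(4kTRB)
4kTRB = 4 × 1.38×10⁻²³ × 300 × 8.20×10³ × 1.84×10² = 2.50×10⁻¹⁴ V²
V_n = √(2.50×10⁻¹⁴) = 1.58×10⁻⁷ V = 158 nV

158 nV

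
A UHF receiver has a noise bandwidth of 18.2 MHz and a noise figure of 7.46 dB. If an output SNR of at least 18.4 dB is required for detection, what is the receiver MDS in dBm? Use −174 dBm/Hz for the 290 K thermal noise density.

−75.5 dBm

Sensitivity = −174 + 10 log₁₀(B) + NF + SNR_min
= −174 + 72.6 + 7.46 + 18.4
= −75.54 dBm → −75.5 dBm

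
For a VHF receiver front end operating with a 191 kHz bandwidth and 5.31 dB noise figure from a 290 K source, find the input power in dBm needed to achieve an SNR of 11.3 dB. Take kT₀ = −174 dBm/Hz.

−104.6 dBm

Sensitivity = −174 + 10 log₁₀(B) + NF + SNR_min
= −174 + 52.81 + 5.31 + 11.3
= −104.58 dBm → −104.6 dBm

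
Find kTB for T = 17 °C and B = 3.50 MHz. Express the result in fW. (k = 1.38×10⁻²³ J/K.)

T = 17 °C + 273.15 = 290.15 K
P_n = kTB = 1.38×10⁻²³ × 290.15 × 3.50×10⁶ = 1.40×10⁻¹⁴ W = 14.0 fW

14.0 fW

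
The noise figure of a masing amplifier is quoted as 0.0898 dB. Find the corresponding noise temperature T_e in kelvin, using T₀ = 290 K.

F = 10^(0.0898/10) = 1.02089
T_e = (F − 1)·T₀ = (1.02089 − 1) × 290 = 6.06 K

6.06 K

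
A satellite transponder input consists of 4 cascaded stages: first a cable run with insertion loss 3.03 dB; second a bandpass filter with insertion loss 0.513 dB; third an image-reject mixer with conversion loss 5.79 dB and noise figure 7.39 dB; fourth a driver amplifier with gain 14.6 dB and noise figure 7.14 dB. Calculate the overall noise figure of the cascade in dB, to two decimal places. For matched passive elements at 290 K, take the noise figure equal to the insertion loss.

Convert to linear (a loss of L dB is a gain of −L dB): F_i = 10^(NF_i/10), G_i = 10^(G_i,dB/10)
  Stage 1: F_1 = 10^(3.03/10) = 2.009, G_1 = 10^(−3.03/10) = 0.4977
  Stage 2: F_2 = 10^(0.513/10) = 1.125, G_2 = 10^(−0.513/10) = 0.8886
  Stage 3: F_3 = 10^(7.39/10) = 5.483, G_3 = 10^(−5.79/10) = 0.2636
  Stage 4: F_4 = 10^(7.14/10) = 5.176, G_4 = 10^(14.6/10) = 28.84
Friis cascade:
  F = 2.009 + (1.125 − 1)/0.4977 + (5.483 − 1)/0.4423 + (5.176 − 1)/0.1166 = 48.21
NF = 10 log₁₀(48.21) = 16.83 dB

16.83 dB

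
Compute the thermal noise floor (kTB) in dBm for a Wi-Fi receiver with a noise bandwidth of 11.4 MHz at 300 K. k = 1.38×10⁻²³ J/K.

−103.3 dBm

P_n = kTB = 1.38×10⁻²³ × 300 × 1.14×10⁷ = 4.72×10⁻¹⁴ W
In dBm: 10 log₁₀(4.72×10⁻¹⁴ / 10⁻³) = −103.3 dBm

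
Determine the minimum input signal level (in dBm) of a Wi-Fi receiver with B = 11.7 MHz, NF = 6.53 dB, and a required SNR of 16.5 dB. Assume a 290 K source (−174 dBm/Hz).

Sensitivity = −174 + 10 log₁₀(B) + NF + SNR_min
= −174 + 70.68 + 6.53 + 16.5
= −80.29 dBm → −80.3 dBm

−80.3 dBm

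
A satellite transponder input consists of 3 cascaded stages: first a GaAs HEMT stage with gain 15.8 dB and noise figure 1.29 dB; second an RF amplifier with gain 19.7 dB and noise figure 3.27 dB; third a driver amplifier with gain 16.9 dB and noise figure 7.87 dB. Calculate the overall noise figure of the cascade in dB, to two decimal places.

1.39 dB

Convert to linear (a loss of L dB is a gain of −L dB): F_i = 10^(NF_i/10), G_i = 10^(G_i,dB/10)
  Stage 1: F_1 = 10^(1.29/10) = 1.346, G_1 = 10^(15.8/10) = 38.02
  Stage 2: F_2 = 10^(3.27/10) = 2.123, G_2 = 10^(19.7/10) = 93.33
  Stage 3: F_3 = 10^(7.87/10) = 6.124, G_3 = 10^(16.9/10) = 48.98
Friis cascade:
  F = 1.346 + (2.123 − 1)/38.02 + (6.124 − 1)/3548 = 1.377
NF = 10 log₁₀(1.377) = 1.39 dB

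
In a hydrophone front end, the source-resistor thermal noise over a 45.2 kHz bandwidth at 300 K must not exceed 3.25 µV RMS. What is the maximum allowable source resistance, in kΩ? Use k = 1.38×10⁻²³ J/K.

Johnson–Nyquist: V_n = √(4kTRB) ⇒ R = V_n² / (4kTB)
4kTB = 4 × 1.38×10⁻²³ × 300 × 4.52×10⁴ = 7.49×10⁻¹⁶
R = (3.25×10⁻⁶)² / 7.49×10⁻¹⁶ = 1.41×10⁴ Ω = 14.1 kΩ

14.1 kΩ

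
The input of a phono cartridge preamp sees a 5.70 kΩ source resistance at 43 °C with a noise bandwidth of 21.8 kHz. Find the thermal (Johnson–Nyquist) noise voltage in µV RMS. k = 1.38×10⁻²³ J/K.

T = 43 °C + 273.15 = 316.15 K
V_n = √(4kTRB)
4kTRB = 4 × 1.38×10⁻²³ × 316.15 × 5.70×10³ × 2.18×10⁴ = 2.17×10⁻¹² V²
V_n = √(2.17×10⁻¹²) = 1.47×10⁻⁶ V = 1.47 µV

1.47 µV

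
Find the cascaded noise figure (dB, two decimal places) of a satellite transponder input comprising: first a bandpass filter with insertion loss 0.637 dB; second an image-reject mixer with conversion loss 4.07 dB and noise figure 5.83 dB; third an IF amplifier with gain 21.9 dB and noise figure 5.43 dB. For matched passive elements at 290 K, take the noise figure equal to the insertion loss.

Convert to linear (a loss of L dB is a gain of −L dB): F_i = 10^(NF_i/10), G_i = 10^(G_i,dB/10)
  Stage 1: F_1 = 10^(0.637/10) = 1.158, G_1 = 10^(−0.637/10) = 0.8636
  Stage 2: F_2 = 10^(5.83/10) = 3.828, G_2 = 10^(−4.07/10) = 0.3917
  Stage 3: F_3 = 10^(5.43/10) = 3.491, G_3 = 10^(21.9/10) = 154.9
Friis cascade:
  F = 1.158 + (3.828 − 1)/0.8636 + (3.491 − 1)/0.3383 = 11.80
NF = 10 log₁₀(11.80) = 10.72 dB

10.72 dB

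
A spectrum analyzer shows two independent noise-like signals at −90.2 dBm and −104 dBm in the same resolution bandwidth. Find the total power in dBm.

−90.0 dBm

Convert to linear, add, convert back:
P₁ = 9.55×10⁻¹³ W, P₂ = 3.98×10⁻¹⁴ W
P_tot = 9.95×10⁻¹³ W → 10 log₁₀(P_tot / 10⁻³) = −90.0 dBm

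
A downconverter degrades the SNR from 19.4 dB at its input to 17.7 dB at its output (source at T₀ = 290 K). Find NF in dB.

NF (dB) = SNR_in(dB) − SNR_out(dB) when the source is at T₀
NF = 19.4 − 17.7 = 1.7 dB

1.7 dB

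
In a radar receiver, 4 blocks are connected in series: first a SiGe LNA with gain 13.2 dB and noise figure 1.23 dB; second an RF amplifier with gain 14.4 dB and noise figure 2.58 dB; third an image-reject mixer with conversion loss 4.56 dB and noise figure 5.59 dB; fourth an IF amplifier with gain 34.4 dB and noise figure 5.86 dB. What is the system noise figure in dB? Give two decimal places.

Convert to linear (a loss of L dB is a gain of −L dB): F_i = 10^(NF_i/10), G_i = 10^(G_i,dB/10)
  Stage 1: F_1 = 10^(1.23/10) = 1.327, G_1 = 10^(13.2/10) = 20.89
  Stage 2: F_2 = 10^(2.58/10) = 1.811, G_2 = 10^(14.4/10) = 27.54
  Stage 3: F_3 = 10^(5.59/10) = 3.622, G_3 = 10^(−4.56/10) = 0.3499
  Stage 4: F_4 = 10^(5.86/10) = 3.855, G_4 = 10^(34.4/10) = 2754
Friis cascade:
  F = 1.327 + (1.811 − 1)/20.89 + (3.622 − 1)/575.4 + (3.855 − 1)/201.4 = 1.385
NF = 10 log₁₀(1.385) = 1.41 dB

1.41 dB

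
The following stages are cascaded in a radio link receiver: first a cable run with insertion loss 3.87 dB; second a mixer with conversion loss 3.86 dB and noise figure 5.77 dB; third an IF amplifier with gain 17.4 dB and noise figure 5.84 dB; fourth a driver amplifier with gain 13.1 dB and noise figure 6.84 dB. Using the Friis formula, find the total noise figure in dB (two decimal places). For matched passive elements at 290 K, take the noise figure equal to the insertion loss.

Convert to linear (a loss of L dB is a gain of −L dB): F_i = 10^(NF_i/10), G_i = 10^(G_i,dB/10)
  Stage 1: F_1 = 10^(3.87/10) = 2.438, G_1 = 10^(−3.87/10) = 0.4102
  Stage 2: F_2 = 10^(5.77/10) = 3.776, G_2 = 10^(−3.86/10) = 0.4111
  Stage 3: F_3 = 10^(5.84/10) = 3.837, G_3 = 10^(17.4/10) = 54.95
  Stage 4: F_4 = 10^(6.84/10) = 4.831, G_4 = 10^(13.1/10) = 20.42
Friis cascade:
  F = 2.438 + (3.776 − 1)/0.4102 + (3.837 − 1)/0.1687 + (4.831 − 1)/9.268 = 26.44
NF = 10 log₁₀(26.44) = 14.22 dB

14.22 dB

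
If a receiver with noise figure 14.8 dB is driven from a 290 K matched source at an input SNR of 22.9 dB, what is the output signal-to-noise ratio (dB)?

By definition F = SNR_in/SNR_out, so in dB: SNR_out = SNR_in − NF
SNR_out = 22.9 − 14.8 = 8.1 dB

8.1 dB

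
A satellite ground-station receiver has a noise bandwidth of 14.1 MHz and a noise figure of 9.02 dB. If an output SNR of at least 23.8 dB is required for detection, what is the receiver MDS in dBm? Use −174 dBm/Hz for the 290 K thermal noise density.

Sensitivity = −174 + 10 log₁₀(B) + NF + SNR_min
= −174 + 71.49 + 9.02 + 23.8
= −69.69 dBm → −69.7 dBm

−69.7 dBm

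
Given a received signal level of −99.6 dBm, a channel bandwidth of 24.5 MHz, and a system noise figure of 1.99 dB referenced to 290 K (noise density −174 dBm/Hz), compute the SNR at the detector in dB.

Noise floor: N = −174 + 10 log₁₀(B) + NF
10 log₁₀(2.45×10⁷) = 73.89 dB
N = −174 + 73.89 + 1.99 = −98.12 dBm
SNR = P_sig − N = −99.6 − (−98.12) = −1.48 dB → −1.5 dB

−1.5 dB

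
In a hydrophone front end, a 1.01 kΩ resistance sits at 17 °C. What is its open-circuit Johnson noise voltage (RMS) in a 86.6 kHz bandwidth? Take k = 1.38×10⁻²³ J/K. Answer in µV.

1.18 µV

T = 17 °C + 273.15 = 290.15 K
V_n = √(4kTRB)
4kTRB = 4 × 1.38×10⁻²³ × 290.15 × 1.01×10³ × 8.66×10⁴ = 1.40×10⁻¹² V²
V_n = √(1.40×10⁻¹²) = 1.18×10⁻⁶ V = 1.18 µV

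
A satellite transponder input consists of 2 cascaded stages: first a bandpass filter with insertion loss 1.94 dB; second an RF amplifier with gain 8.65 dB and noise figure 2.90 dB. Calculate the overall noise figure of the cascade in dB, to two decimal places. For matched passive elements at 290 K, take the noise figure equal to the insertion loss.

Convert to linear (a loss of L dB is a gain of −L dB): F_i = 10^(NF_i/10), G_i = 10^(G_i,dB/10)
  Stage 1: F_1 = 10^(1.94/10) = 1.563, G_1 = 10^(−1.94/10) = 0.6397
  Stage 2: F_2 = 10^(2.90/10) = 1.950, G_2 = 10^(8.65/10) = 7.328
Friis cascade:
  F = 1.563 + (1.950 − 1)/0.6397 = 3.048
NF = 10 log₁₀(3.048) = 4.84 dB

4.84 dB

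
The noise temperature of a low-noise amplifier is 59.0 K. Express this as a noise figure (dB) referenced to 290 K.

0.804 dB

F = 1 + T_e/T₀ = 1 + 59.0/290 = 1.20345
NF = 10 log₁₀(1.20345) = 0.804 dB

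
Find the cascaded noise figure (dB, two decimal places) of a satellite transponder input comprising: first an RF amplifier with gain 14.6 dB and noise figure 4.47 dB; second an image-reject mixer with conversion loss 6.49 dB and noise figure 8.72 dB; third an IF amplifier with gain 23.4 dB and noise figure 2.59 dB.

Convert to linear (a loss of L dB is a gain of −L dB): F_i = 10^(NF_i/10), G_i = 10^(G_i,dB/10)
  Stage 1: F_1 = 10^(4.47/10) = 2.799, G_1 = 10^(14.6/10) = 28.84
  Stage 2: F_2 = 10^(8.72/10) = 7.447, G_2 = 10^(−6.49/10) = 0.2244
  Stage 3: F_3 = 10^(2.59/10) = 1.816, G_3 = 10^(23.4/10) = 218.8
Friis cascade:
  F = 2.799 + (7.447 − 1)/28.84 + (1.816 − 1)/6.471 = 3.149
NF = 10 log₁₀(3.149) = 4.98 dB

4.98 dB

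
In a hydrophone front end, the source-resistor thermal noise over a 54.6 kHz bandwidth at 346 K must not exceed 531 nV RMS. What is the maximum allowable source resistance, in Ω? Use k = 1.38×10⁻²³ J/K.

Johnson–Nyquist: V_n = √(4kTRB) ⇒ R = V_n² / (4kTB)
4kTB = 4 × 1.38×10⁻²³ × 346 × 5.46×10⁴ = 1.04×10⁻¹⁵
R = (5.31×10⁻⁷)² / 1.04×10⁻¹⁵ = 2.70×10² Ω = 270 Ω

270 Ω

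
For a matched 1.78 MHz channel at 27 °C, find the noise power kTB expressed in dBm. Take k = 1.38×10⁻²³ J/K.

−111.3 dBm

T = 27 °C + 273.15 = 300.15 K
P_n = kTB = 1.38×10⁻²³ × 300.15 × 1.78×10⁶ = 7.37×10⁻¹⁵ W
In dBm: 10 log₁₀(7.37×10⁻¹⁵ / 10⁻³) = −111.3 dBm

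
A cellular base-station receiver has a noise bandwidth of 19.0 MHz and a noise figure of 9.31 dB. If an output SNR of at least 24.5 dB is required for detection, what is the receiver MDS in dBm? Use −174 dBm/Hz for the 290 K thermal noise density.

Sensitivity = −174 + 10 log₁₀(B) + NF + SNR_min
= −174 + 72.79 + 9.31 + 24.5
= −67.40 dBm → −67.4 dBm

−67.4 dBm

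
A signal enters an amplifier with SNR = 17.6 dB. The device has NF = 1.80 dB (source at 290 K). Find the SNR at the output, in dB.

15.80 dB

By definition F = SNR_in/SNR_out, so in dB: SNR_out = SNR_in − NF
SNR_out = 17.6 − 1.80 = 15.80 dB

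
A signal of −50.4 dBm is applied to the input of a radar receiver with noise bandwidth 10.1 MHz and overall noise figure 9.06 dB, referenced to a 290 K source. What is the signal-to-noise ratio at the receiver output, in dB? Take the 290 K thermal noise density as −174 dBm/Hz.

44.5 dB

Noise floor: N = −174 + 10 log₁₀(B) + NF
10 log₁₀(1.01×10⁷) = 70.04 dB
N = −174 + 70.04 + 9.06 = −94.90 dBm
SNR = P_sig − N = −50.4 − (−94.90) = 44.50 dB → 44.5 dB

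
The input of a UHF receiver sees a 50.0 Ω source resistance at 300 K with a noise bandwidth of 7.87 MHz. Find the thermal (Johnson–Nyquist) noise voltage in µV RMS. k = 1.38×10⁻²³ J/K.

2.55 µV

V_n = √(4kTRB)
4kTRB = 4 × 1.38×10⁻²³ × 300 × 5.00×10¹ × 7.87×10⁶ = 6.52×10⁻¹² V²
V_n = √(6.52×10⁻¹²) = 2.55×10⁻⁶ V = 2.55 µV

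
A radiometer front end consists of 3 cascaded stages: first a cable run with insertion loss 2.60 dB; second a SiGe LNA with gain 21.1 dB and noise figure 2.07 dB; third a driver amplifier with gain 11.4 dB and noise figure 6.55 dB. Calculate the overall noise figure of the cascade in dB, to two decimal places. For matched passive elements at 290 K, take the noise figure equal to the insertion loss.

Convert to linear (a loss of L dB is a gain of −L dB): F_i = 10^(NF_i/10), G_i = 10^(G_i,dB/10)
  Stage 1: F_1 = 10^(2.60/10) = 1.820, G_1 = 10^(−2.60/10) = 0.5495
  Stage 2: F_2 = 10^(2.07/10) = 1.611, G_2 = 10^(21.1/10) = 128.8
  Stage 3: F_3 = 10^(6.55/10) = 4.519, G_3 = 10^(11.4/10) = 13.80
Friis cascade:
  F = 1.820 + (1.611 − 1)/0.5495 + (4.519 − 1)/70.79 = 2.981
NF = 10 log₁₀(2.981) = 4.74 dB

4.74 dB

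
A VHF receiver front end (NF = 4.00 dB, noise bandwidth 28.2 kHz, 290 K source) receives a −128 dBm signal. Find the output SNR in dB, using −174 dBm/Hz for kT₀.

−2.5 dB

Noise floor: N = −174 + 10 log₁₀(B) + NF
10 log₁₀(2.82×10⁴) = 44.5 dB
N = −174 + 44.5 + 4.00 = −125.50 dBm
SNR = P_sig − N = −128 − (−125.50) = −2.50 dB → −2.5 dB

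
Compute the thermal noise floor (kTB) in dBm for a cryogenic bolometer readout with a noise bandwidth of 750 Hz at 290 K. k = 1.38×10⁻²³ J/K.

−145.2 dBm

P_n = kTB = 1.38×10⁻²³ × 290 × 7.50×10² = 3.00×10⁻¹⁸ W
In dBm: 10 log₁₀(3.00×10⁻¹⁸ / 10⁻³) = −145.2 dBm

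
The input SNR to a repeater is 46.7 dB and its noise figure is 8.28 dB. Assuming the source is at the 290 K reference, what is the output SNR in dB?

38.42 dB

By definition F = SNR_in/SNR_out, so in dB: SNR_out = SNR_in − NF
SNR_out = 46.7 − 8.28 = 38.42 dB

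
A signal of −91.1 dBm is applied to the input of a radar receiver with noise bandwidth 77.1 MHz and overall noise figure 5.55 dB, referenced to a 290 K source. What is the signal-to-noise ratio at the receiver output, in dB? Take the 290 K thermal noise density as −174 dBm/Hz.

−1.5 dB

Noise floor: N = −174 + 10 log₁₀(B) + NF
10 log₁₀(7.71×10⁷) = 78.87 dB
N = −174 + 78.87 + 5.55 = −89.58 dBm
SNR = P_sig − N = −91.1 − (−89.58) = −1.52 dB → −1.5 dB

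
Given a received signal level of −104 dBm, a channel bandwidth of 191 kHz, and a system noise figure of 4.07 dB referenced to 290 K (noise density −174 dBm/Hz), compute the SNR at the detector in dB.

13.1 dB

Noise floor: N = −174 + 10 log₁₀(B) + NF
10 log₁₀(1.91×10⁵) = 52.81 dB
N = −174 + 52.81 + 4.07 = −117.12 dBm
SNR = P_sig − N = −104 − (−117.12) = 13.12 dB → 13.1 dB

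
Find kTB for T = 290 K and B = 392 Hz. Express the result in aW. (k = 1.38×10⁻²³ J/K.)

1.57 aW

P_n = kTB = 1.38×10⁻²³ × 290 × 3.92×10² = 1.57×10⁻¹⁸ W = 1.57 aW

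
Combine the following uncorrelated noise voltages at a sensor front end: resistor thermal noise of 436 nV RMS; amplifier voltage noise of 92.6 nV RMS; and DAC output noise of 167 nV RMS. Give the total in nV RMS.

476 nV

Uncorrelated sources add in power (mean-square): V_tot = √(ΣV_i²)
V_tot = √[(4.36×10⁻⁷)² + (9.26×10⁻⁸)² + (1.67×10⁻⁷)²] = 4.76×10⁻⁷ V = 476 nV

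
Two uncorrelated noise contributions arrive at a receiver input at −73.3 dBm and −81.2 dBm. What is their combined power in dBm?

−72.6 dBm

Convert to linear, add, convert back:
P₁ = 4.68×10⁻¹¹ W, P₂ = 7.59×10⁻¹² W
P_tot = 5.44×10⁻¹¹ W → 10 log₁₀(P_tot / 10⁻³) = −72.6 dBm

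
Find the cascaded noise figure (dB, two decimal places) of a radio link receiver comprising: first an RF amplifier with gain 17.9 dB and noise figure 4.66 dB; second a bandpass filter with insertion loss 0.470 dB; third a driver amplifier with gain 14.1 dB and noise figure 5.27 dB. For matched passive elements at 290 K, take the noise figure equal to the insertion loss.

4.73 dB

Convert to linear (a loss of L dB is a gain of −L dB): F_i = 10^(NF_i/10), G_i = 10^(G_i,dB/10)
  Stage 1: F_1 = 10^(4.66/10) = 2.924, G_1 = 10^(17.9/10) = 61.66
  Stage 2: F_2 = 10^(0.470/10) = 1.114, G_2 = 10^(−0.470/10) = 0.8974
  Stage 3: F_3 = 10^(5.27/10) = 3.365, G_3 = 10^(14.1/10) = 25.70
Friis cascade:
  F = 2.924 + (1.114 − 1)/61.66 + (3.365 − 1)/55.34 = 2.969
NF = 10 log₁₀(2.969) = 4.73 dB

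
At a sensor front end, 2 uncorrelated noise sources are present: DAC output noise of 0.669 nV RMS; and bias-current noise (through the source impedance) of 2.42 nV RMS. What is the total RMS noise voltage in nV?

Uncorrelated sources add in power (mean-square): V_tot = √(ΣV_i²)
V_tot = √[(6.69×10⁻¹⁰)² + (2.42×10⁻⁹)²] = 2.51×10⁻⁹ V = 2.51 nV

2.51 nV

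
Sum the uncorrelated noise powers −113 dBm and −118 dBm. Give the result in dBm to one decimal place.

−111.8 dBm

Convert to linear, add, convert back:
P₁ = 5.01×10⁻¹⁵ W, P₂ = 1.58×10⁻¹⁵ W
P_tot = 6.60×10⁻¹⁵ W → 10 log₁₀(P_tot / 10⁻³) = −111.8 dBm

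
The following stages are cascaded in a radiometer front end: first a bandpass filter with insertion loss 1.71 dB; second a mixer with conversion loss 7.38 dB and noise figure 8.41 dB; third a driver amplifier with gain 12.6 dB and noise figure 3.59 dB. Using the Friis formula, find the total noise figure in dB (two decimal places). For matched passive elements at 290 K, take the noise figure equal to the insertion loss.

13.16 dB

Convert to linear (a loss of L dB is a gain of −L dB): F_i = 10^(NF_i/10), G_i = 10^(G_i,dB/10)
  Stage 1: F_1 = 10^(1.71/10) = 1.483, G_1 = 10^(−1.71/10) = 0.6745
  Stage 2: F_2 = 10^(8.41/10) = 6.934, G_2 = 10^(−7.38/10) = 0.1828
  Stage 3: F_3 = 10^(3.59/10) = 2.286, G_3 = 10^(12.6/10) = 18.20
Friis cascade:
  F = 1.483 + (6.934 − 1)/0.6745 + (2.286 − 1)/0.1233 = 20.71
NF = 10 log₁₀(20.71) = 13.16 dB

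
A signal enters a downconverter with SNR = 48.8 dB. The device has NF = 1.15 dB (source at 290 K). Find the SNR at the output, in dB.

47.65 dB

By definition F = SNR_in/SNR_out, so in dB: SNR_out = SNR_in − NF
SNR_out = 48.8 − 1.15 = 47.65 dB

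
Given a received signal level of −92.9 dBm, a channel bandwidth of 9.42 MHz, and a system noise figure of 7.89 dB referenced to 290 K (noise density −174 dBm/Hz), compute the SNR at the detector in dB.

3.5 dB

Noise floor: N = −174 + 10 log₁₀(B) + NF
10 log₁₀(9.42×10⁶) = 69.74 dB
N = −174 + 69.74 + 7.89 = −96.37 dBm
SNR = P_sig − N = −92.9 − (−96.37) = 3.47 dB → 3.5 dB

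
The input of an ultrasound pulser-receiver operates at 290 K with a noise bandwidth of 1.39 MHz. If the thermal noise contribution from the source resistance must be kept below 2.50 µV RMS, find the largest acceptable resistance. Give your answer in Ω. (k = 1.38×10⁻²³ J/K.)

281 Ω

Johnson–Nyquist: V_n = √(4kTRB) ⇒ R = V_n² / (4kTB)
4kTB = 4 × 1.38×10⁻²³ × 290 × 1.39×10⁶ = 2.23×10⁻¹⁴
R = (2.50×10⁻⁶)² / 2.23×10⁻¹⁴ = 2.81×10² Ω = 281 Ω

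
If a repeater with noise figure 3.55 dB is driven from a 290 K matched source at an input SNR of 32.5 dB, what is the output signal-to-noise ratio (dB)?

By definition F = SNR_in/SNR_out, so in dB: SNR_out = SNR_in − NF
SNR_out = 32.5 − 3.55 = 28.95 dB

28.95 dB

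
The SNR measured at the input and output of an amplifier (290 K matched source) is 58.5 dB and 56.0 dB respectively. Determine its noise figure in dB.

2.5 dB

NF (dB) = SNR_in(dB) − SNR_out(dB) when the source is at T₀
NF = 58.5 − 56.0 = 2.5 dB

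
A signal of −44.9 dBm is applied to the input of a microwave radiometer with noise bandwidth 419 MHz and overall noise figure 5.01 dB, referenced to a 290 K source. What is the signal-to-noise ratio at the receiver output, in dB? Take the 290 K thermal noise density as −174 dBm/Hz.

37.9 dB

Noise floor: N = −174 + 10 log₁₀(B) + NF
10 log₁₀(4.19×10⁸) = 86.22 dB
N = −174 + 86.22 + 5.01 = −82.77 dBm
SNR = P_sig − N = −44.9 − (−82.77) = 37.87 dB → 37.9 dB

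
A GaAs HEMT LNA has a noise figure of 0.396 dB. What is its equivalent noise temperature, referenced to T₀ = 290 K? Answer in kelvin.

F = 10^(0.396/10) = 1.09547
T_e = (F − 1)·T₀ = (1.09547 − 1) × 290 = 27.7 K

27.7 K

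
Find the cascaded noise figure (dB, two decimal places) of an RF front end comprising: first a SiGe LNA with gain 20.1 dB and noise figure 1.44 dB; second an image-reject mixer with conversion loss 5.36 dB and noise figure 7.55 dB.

Convert to linear (a loss of L dB is a gain of −L dB): F_i = 10^(NF_i/10), G_i = 10^(G_i,dB/10)
  Stage 1: F_1 = 10^(1.44/10) = 1.393, G_1 = 10^(20.1/10) = 102.3
  Stage 2: F_2 = 10^(7.55/10) = 5.689, G_2 = 10^(−5.36/10) = 0.2911
Friis cascade:
  F = 1.393 + (5.689 − 1)/102.3 = 1.439
NF = 10 log₁₀(1.439) = 1.58 dB

1.58 dB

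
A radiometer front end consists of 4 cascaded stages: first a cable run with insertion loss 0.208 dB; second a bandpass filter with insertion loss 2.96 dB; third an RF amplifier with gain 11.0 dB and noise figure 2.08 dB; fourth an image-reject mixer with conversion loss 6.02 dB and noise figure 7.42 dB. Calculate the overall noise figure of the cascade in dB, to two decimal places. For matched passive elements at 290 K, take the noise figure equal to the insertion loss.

6.12 dB

Convert to linear (a loss of L dB is a gain of −L dB): F_i = 10^(NF_i/10), G_i = 10^(G_i,dB/10)
  Stage 1: F_1 = 10^(0.208/10) = 1.049, G_1 = 10^(−0.208/10) = 0.9532
  Stage 2: F_2 = 10^(2.96/10) = 1.977, G_2 = 10^(−2.96/10) = 0.5058
  Stage 3: F_3 = 10^(2.08/10) = 1.614, G_3 = 10^(11.0/10) = 12.59
  Stage 4: F_4 = 10^(7.42/10) = 5.521, G_4 = 10^(−6.02/10) = 0.2500
Friis cascade:
  F = 1.049 + (1.977 − 1)/0.9532 + (1.614 − 1)/0.4822 + (5.521 − 1)/6.070 = 4.093
NF = 10 log₁₀(4.093) = 6.12 dB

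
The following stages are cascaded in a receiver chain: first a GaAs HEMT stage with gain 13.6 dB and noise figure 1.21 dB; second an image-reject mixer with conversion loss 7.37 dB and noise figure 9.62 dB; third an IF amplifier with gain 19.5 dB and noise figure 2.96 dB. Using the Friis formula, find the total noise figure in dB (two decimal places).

Convert to linear (a loss of L dB is a gain of −L dB): F_i = 10^(NF_i/10), G_i = 10^(G_i,dB/10)
  Stage 1: F_1 = 10^(1.21/10) = 1.321, G_1 = 10^(13.6/10) = 22.91
  Stage 2: F_2 = 10^(9.62/10) = 9.162, G_2 = 10^(−7.37/10) = 0.1832
  Stage 3: F_3 = 10^(2.96/10) = 1.977, G_3 = 10^(19.5/10) = 89.13
Friis cascade:
  F = 1.321 + (9.162 − 1)/22.91 + (1.977 − 1)/4.198 = 1.910
NF = 10 log₁₀(1.910) = 2.81 dB

2.81 dB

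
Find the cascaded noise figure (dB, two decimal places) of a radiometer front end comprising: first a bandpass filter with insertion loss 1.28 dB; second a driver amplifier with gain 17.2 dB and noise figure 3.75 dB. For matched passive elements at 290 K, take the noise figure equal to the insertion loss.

Convert to linear (a loss of L dB is a gain of −L dB): F_i = 10^(NF_i/10), G_i = 10^(G_i,dB/10)
  Stage 1: F_1 = 10^(1.28/10) = 1.343, G_1 = 10^(−1.28/10) = 0.7447
  Stage 2: F_2 = 10^(3.75/10) = 2.371, G_2 = 10^(17.2/10) = 52.48
Friis cascade:
  F = 1.343 + (2.371 − 1)/0.7447 = 3.184
NF = 10 log₁₀(3.184) = 5.03 dB

5.03 dB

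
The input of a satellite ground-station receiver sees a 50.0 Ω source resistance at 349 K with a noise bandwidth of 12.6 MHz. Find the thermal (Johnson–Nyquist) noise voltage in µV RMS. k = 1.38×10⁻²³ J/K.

3.48 µV

V_n = √(4kTRB)
4kTRB = 4 × 1.38×10⁻²³ × 349 × 5.00×10¹ × 1.26×10⁷ = 1.21×10⁻¹¹ V²
V_n = √(1.21×10⁻¹¹) = 3.48×10⁻⁶ V = 3.48 µV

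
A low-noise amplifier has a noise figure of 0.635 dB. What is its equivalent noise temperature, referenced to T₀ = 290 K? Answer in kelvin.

45.7 K

F = 10^(0.635/10) = 1.15744
T_e = (F − 1)·T₀ = (1.15744 − 1) × 290 = 45.7 K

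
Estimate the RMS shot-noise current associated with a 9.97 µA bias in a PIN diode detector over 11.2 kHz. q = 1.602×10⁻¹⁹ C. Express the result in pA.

189 pA

I_n = √(2qI·B)
2qI·B = 2 × 1.602×10⁻¹⁹ × 9.97×10⁻⁶ × 1.12×10⁴ = 3.58×10⁻²⁰ A²
I_n = √(3.58×10⁻²⁰) = 1.89×10⁻¹⁰ A = 189 pA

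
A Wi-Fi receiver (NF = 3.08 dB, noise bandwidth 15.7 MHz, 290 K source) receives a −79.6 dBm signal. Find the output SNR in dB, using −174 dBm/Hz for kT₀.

19.4 dB

Noise floor: N = −174 + 10 log₁₀(B) + NF
10 log₁₀(1.57×10⁷) = 71.96 dB
N = −174 + 71.96 + 3.08 = −98.96 dBm
SNR = P_sig − N = −79.6 − (−98.96) = 19.36 dB → 19.4 dB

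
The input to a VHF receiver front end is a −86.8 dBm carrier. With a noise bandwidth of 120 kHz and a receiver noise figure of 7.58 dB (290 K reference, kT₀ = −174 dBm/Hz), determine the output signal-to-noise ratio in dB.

Noise floor: N = −174 + 10 log₁₀(B) + NF
10 log₁₀(1.20×10⁵) = 50.79 dB
N = −174 + 50.79 + 7.58 = −115.63 dBm
SNR = P_sig − N = −86.8 − (−115.63) = 28.83 dB → 28.8 dB

28.8 dB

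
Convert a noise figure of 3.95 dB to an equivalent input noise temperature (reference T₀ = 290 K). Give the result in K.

430 K

F = 10^(3.95/10) = 2.48313
T_e = (F − 1)·T₀ = (2.48313 − 1) × 290 = 430 K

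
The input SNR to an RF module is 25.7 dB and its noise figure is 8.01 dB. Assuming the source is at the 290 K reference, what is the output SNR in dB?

By definition F = SNR_in/SNR_out, so in dB: SNR_out = SNR_in − NF
SNR_out = 25.7 − 8.01 = 17.69 dB

17.69 dB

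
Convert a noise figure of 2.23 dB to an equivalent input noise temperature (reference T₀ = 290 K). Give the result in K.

195 K

F = 10^(2.23/10) = 1.67109
T_e = (F − 1)·T₀ = (1.67109 − 1) × 290 = 195 K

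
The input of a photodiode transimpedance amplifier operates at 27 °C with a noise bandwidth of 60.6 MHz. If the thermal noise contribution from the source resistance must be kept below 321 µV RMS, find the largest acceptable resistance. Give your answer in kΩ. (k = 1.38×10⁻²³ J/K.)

T = 27 °C + 273.15 = 300.15 K
Johnson–Nyquist: V_n = √(4kTRB) ⇒ R = V_n² / (4kTB)
4kTB = 4 × 1.38×10⁻²³ × 300.15 × 6.06×10⁷ = 1.00×10⁻¹²
R = (3.21×10⁻⁴)² / 1.00×10⁻¹² = 1.03×10⁵ Ω = 103 kΩ

103 kΩ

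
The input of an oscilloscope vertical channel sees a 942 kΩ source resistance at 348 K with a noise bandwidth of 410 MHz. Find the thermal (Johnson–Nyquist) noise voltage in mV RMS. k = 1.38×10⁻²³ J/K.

2.72 mV

V_n = √(4kTRB)
4kTRB = 4 × 1.38×10⁻²³ × 348 × 9.42×10⁵ × 4.10×10⁸ = 7.42×10⁻⁶ V²
V_n = √(7.42×10⁻⁶) = 2.72×10⁻³ V = 2.72 mV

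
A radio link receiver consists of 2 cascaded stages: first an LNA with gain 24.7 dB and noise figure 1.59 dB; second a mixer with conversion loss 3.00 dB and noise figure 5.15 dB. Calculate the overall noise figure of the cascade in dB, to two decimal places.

1.61 dB

Convert to linear (a loss of L dB is a gain of −L dB): F_i = 10^(NF_i/10), G_i = 10^(G_i,dB/10)
  Stage 1: F_1 = 10^(1.59/10) = 1.442, G_1 = 10^(24.7/10) = 295.1
  Stage 2: F_2 = 10^(5.15/10) = 3.273, G_2 = 10^(−3.00/10) = 0.5012
Friis cascade:
  F = 1.442 + (3.273 − 1)/295.1 = 1.450
NF = 10 log₁₀(1.450) = 1.61 dB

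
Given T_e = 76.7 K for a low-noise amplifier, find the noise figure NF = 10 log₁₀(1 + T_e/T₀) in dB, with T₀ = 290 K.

1.02 dB

F = 1 + T_e/T₀ = 1 + 76.7/290 = 1.26448
NF = 10 log₁₀(1.26448) = 1.02 dB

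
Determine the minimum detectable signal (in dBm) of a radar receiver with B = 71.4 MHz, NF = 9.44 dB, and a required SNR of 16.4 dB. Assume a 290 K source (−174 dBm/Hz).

Sensitivity = −174 + 10 log₁₀(B) + NF + SNR_min
= −174 + 78.54 + 9.44 + 16.4
= −69.62 dBm → −69.6 dBm

−69.6 dBm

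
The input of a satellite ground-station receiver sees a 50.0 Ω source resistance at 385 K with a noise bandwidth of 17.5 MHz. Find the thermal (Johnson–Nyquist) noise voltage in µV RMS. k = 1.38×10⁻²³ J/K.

V_n = √(4kTRB)
4kTRB = 4 × 1.38×10⁻²³ × 385 × 5.00×10¹ × 1.75×10⁷ = 1.86×10⁻¹¹ V²
V_n = √(1.86×10⁻¹¹) = 4.31×10⁻⁶ V = 4.31 µV

4.31 µV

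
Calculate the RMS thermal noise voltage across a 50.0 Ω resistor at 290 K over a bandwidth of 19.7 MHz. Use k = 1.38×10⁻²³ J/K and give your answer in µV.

V_n = √(4kTRB)
4kTRB = 4 × 1.38×10⁻²³ × 290 × 5.00×10¹ × 1.97×10⁷ = 1.58×10⁻¹¹ V²
V_n = √(1.58×10⁻¹¹) = 3.97×10⁻⁶ V = 3.97 µV

3.97 µV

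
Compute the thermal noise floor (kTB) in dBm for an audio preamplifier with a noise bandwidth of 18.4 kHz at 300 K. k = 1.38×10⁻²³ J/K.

P_n = kTB = 1.38×10⁻²³ × 300 × 1.84×10⁴ = 7.62×10⁻¹⁷ W
In dBm: 10 log₁₀(7.62×10⁻¹⁷ / 10⁻³) = −131.2 dBm

−131.2 dBm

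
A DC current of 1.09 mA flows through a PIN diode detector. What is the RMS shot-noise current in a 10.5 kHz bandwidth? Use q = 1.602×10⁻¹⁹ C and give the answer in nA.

1.91 nA

I_n = √(2qI·B)
2qI·B = 2 × 1.602×10⁻¹⁹ × 1.09×10⁻³ × 1.05×10⁴ = 3.67×10⁻¹⁸ A²
I_n = √(3.67×10⁻¹⁸) = 1.91×10⁻⁹ A = 1.91 nA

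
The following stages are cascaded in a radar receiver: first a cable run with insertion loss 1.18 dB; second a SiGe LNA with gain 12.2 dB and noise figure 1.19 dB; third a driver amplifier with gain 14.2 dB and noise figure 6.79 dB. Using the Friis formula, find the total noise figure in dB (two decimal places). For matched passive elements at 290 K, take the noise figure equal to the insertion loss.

3.06 dB

Convert to linear (a loss of L dB is a gain of −L dB): F_i = 10^(NF_i/10), G_i = 10^(G_i,dB/10)
  Stage 1: F_1 = 10^(1.18/10) = 1.312, G_1 = 10^(−1.18/10) = 0.7621
  Stage 2: F_2 = 10^(1.19/10) = 1.315, G_2 = 10^(12.2/10) = 16.60
  Stage 3: F_3 = 10^(6.79/10) = 4.775, G_3 = 10^(14.2/10) = 26.30
Friis cascade:
  F = 1.312 + (1.315 − 1)/0.7621 + (4.775 − 1)/12.65 = 2.024
NF = 10 log₁₀(2.024) = 3.06 dB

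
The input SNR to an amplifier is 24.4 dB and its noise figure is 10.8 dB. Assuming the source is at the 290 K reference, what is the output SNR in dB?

By definition F = SNR_in/SNR_out, so in dB: SNR_out = SNR_in − NF
SNR_out = 24.4 − 10.8 = 13.6 dB

13.6 dB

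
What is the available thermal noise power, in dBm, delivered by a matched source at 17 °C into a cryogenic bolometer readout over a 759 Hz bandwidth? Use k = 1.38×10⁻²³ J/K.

T = 17 °C + 273.15 = 290.15 K
P_n = kTB = 1.38×10⁻²³ × 290.15 × 7.59×10² = 3.04×10⁻¹⁸ W
In dBm: 10 log₁₀(3.04×10⁻¹⁸ / 10⁻³) = −145.2 dBm

−145.2 dBm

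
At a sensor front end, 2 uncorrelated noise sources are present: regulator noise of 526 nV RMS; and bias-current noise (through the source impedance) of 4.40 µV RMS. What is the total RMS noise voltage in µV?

Uncorrelated sources add in power (mean-square): V_tot = √(ΣV_i²)
V_tot = √[(5.26×10⁻⁷)² + (4.40×10⁻⁶)²] = 4.43×10⁻⁶ V = 4.43 µV

4.43 µV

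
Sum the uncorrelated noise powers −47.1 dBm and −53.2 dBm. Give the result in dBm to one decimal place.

−46.1 dBm

Convert to linear, add, convert back:
P₁ = 1.95×10⁻⁸ W, P₂ = 4.79×10⁻⁹ W
P_tot = 2.43×10⁻⁸ W → 10 log₁₀(P_tot / 10⁻³) = −46.1 dBm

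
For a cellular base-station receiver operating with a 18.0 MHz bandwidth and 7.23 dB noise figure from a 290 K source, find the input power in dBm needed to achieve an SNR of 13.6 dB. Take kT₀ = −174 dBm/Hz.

Sensitivity = −174 + 10 log₁₀(B) + NF + SNR_min
= −174 + 72.55 + 7.23 + 13.6
= −80.62 dBm → −80.6 dBm

−80.6 dBm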